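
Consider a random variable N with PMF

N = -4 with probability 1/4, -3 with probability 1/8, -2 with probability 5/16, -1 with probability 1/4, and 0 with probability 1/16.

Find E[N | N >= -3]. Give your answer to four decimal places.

P(N >= -3) = 1/8 + 5/16 + 1/4 + 1/16 = 3/4.
E[N | N >= -3] = [(-3)·1/8 + (-2)·5/16 + (-1)·1/4 + 0·1/16] / (3/4)
 = -5/4 / (3/4)
 = -5/3

-1.6667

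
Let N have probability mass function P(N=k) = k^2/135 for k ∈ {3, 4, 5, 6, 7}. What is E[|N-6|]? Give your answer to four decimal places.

0.9852

E[|N-6|] = Σ |n-6|·P(N=n)
 = 3·1/15 + 2·16/135 + 1·5/27 + 0·4/15 + 1·49/135
 = 1/5 + 32/135 + 5/27 + 0 + 49/135
 = 133/135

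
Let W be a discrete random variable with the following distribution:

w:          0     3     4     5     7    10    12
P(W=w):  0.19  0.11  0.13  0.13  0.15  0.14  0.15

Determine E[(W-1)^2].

38.77

E[(W-1)^2] = Σ (w-1)^2·P(W=w)
 = 1·0.19 + 4·0.11 + 9·0.13 + 16·0.13 + 36·0.15 + 81·0.14 + 121·0.15
 = 0.19 + 0.44 + 1.17 + 2.08 + 5.4 + 11.34 + 18.15
 = 38.77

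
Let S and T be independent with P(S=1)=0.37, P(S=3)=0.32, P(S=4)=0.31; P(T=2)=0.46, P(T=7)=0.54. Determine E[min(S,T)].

2.1376

E[min(S,T)] = Σ_s Σ_t min(s,t) · P(S=s)P(T=t)
 = 1·0.1702 + 1·0.1998 + 2·0.1472 + 3·0.1728 + 2·0.1426 + 4·0.1674
 = 0.1702 + 0.1998 + 0.2944 + 0.5184 + 0.2852 + 0.6696
 = 2.1376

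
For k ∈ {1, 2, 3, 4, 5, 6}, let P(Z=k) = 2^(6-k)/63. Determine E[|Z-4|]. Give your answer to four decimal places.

2.2222

E[|Z-4|] = Σ |z-4|·P(Z=z)
 = 3·32/63 + 2·16/63 + 1·8/63 + 0·4/63 + 1·2/63 + 2·1/63
 = 32/21 + 32/63 + 8/63 + 0 + 2/63 + 2/63
 = 20/9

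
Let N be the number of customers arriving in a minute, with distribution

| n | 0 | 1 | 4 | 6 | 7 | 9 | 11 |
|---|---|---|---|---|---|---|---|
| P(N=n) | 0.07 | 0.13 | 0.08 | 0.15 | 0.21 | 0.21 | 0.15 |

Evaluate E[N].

E[N] = Σ n·P(N=n)
 = 0·0.07 + 1·0.13 + 4·0.08 + 6·0.15 + 7·0.21 + 9·0.21 + 11·0.15
 = 0 + 0.13 + 0.32 + 0.9 + 1.47 + 1.89 + 1.65
 = 6.36

6.36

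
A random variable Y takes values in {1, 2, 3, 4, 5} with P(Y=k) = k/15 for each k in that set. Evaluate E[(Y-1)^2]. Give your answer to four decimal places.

8.6667

E[(Y-1)^2] = Σ (y-1)^2·P(Y=y)
 = 0·1/15 + 1·2/15 + 4·1/5 + 9·4/15 + 16·1/3
 = 0 + 2/15 + 4/5 + 12/5 + 16/3
 = 26/3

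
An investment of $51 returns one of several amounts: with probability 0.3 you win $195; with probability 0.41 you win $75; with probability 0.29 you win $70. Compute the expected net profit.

58.55

E[payout] = 195·0.3 + 75·0.41 + 70·0.29
 = 58.5 + 30.75 + 20.3
 = 109.55
Net = 109.55 - 51 = 58.55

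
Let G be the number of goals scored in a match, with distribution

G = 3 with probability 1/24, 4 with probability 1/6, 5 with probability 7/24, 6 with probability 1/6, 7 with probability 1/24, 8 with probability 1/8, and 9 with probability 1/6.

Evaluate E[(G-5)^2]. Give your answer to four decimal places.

E[(G-5)^2] = Σ (g-5)^2·P(G=g)
 = 4·1/24 + 1·1/6 + 0·7/24 + 1·1/6 + 4·1/24 + 9·1/8 + 16·1/6
 = 1/6 + 1/6 + 0 + 1/6 + 1/6 + 9/8 + 8/3
 = 107/24

4.4583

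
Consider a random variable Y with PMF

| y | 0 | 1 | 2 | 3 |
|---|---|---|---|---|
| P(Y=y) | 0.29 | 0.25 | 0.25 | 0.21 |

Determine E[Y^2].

3.14

E[Y^2] = Σ y^2·P(Y=y)
 = 0·0.29 + 1·0.25 + 4·0.25 + 9·0.21
 = 0 + 0.25 + 1 + 1.89
 = 3.14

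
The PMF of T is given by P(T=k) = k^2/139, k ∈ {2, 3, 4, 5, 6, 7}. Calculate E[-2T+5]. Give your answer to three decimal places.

-6.266

E[-2T+5] = Σ (-2t+5)·P(T=t)
 = 1·4/139 + (-1)·9/139 + (-3)·16/139 + (-5)·25/139 + (-7)·36/139 + (-9)·49/139
 = 4/139 + (-9/139) + (-48/139) + (-125/139) + (-252/139) + (-441/139)
 = -871/139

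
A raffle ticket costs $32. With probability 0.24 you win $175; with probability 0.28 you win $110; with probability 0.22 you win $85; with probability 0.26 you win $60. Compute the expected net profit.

E[payout] = 175·0.24 + 110·0.28 + 85·0.22 + 60·0.26
 = 42 + 30.8 + 18.7 + 15.6
 = 107.1
Net = 107.1 - 32 = 75.1

75.1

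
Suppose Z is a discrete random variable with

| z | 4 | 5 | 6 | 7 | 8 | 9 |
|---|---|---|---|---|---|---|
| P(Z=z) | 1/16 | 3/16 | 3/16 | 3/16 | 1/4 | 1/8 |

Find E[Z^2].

E[Z^2] = Σ z^2·P(Z=z)
 = 16·1/16 + 25·3/16 + 36·3/16 + 49·3/16 + 64·1/4 + 81·1/8
 = 1 + 75/16 + 27/4 + 147/16 + 16 + 81/8
 = 191/4

47.75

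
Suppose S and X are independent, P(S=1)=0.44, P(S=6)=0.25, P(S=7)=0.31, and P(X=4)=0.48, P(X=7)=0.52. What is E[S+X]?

9.67

E[S+X] = Σ_s Σ_x (s+x) · P(S=s)P(X=x)
 = 5·0.2112 + 8·0.2288 + 10·0.12 + 13·0.13 + 11·0.1488 + 14·0.1612
 = 1.056 + 1.8304 + 1.2 + 1.69 + 1.6368 + 2.2568
 = 9.67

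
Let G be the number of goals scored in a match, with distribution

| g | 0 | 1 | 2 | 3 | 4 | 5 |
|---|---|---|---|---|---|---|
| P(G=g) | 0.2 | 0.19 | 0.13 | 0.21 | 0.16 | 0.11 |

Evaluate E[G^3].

30.89

E[G^3] = Σ g^3·P(G=g)
 = 0·0.2 + 1·0.19 + 8·0.13 + 27·0.21 + 64·0.16 + 125·0.11
 = 0 + 0.19 + 1.04 + 5.67 + 10.24 + 13.75
 = 30.89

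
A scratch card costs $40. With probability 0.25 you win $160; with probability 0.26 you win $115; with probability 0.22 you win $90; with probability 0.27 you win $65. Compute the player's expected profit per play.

E[payout] = 160·0.25 + 115·0.26 + 90·0.22 + 65·0.27
 = 40 + 29.9 + 19.8 + 17.55
 = 107.25
Net = 107.25 - 40 = 67.25

67.25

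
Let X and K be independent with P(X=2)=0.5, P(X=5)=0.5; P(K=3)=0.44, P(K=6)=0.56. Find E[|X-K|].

2.06

E[|X-K|] = Σ_x Σ_k |x-k| · P(X=x)P(K=k)
 = 1·0.22 + 4·0.28 + 2·0.22 + 1·0.28
 = 0.22 + 1.12 + 0.44 + 0.28
 = 2.06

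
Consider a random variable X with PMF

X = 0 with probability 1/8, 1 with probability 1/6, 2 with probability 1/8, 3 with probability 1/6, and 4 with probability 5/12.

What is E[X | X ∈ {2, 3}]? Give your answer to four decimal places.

P(X ∈ {2, 3}) = 1/8 + 1/6 = 7/24.
E[X | X ∈ {2, 3}] = [2·1/8 + 3·1/6] / (7/24)
 = 3/4 / (7/24)
 = 18/7

2.5714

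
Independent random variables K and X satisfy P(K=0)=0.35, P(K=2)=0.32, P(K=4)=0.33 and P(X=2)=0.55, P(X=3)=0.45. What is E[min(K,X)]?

E[min(K,X)] = Σ_k Σ_x min(k,x) · P(K=k)P(X=x)
 = 0·0.1925 + 0·0.1575 + 2·0.176 + 2·0.144 + 2·0.1815 + 3·0.1485
 = 0 + 0 + 0.352 + 0.288 + 0.363 + 0.4455
 = 1.4485

1.4485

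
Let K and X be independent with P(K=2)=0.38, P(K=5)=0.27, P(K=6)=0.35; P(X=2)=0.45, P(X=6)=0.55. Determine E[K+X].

E[K+X] = Σ_k Σ_x (k+x) · P(K=k)P(X=x)
 = 4·0.171 + 8·0.209 + 7·0.1215 + 11·0.1485 + 8·0.1575 + 12·0.1925
 = 0.684 + 1.672 + 0.8505 + 1.6335 + 1.26 + 2.31
 = 8.41

8.41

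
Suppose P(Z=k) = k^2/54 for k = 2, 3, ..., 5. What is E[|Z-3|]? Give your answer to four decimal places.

E[|Z-3|] = Σ |z-3|·P(Z=z)
 = 1·2/27 + 0·1/6 + 1·8/27 + 2·25/54
 = 2/27 + 0 + 8/27 + 25/27
 = 35/27

1.2963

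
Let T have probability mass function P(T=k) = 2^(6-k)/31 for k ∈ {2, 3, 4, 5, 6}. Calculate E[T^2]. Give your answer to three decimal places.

9.226

E[T^2] = Σ t^2·P(T=t)
 = 4·16/31 + 9·8/31 + 16·4/31 + 25·2/31 + 36·1/31
 = 64/31 + 72/31 + 64/31 + 50/31 + 36/31
 = 286/31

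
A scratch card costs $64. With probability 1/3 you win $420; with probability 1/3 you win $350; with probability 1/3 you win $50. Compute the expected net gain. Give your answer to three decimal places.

E[payout] = 420·1/3 + 350·1/3 + 50·1/3
 = 140 + 350/3 + 50/3
 = 820/3
Net = 820/3 - 64 = 628/3

209.333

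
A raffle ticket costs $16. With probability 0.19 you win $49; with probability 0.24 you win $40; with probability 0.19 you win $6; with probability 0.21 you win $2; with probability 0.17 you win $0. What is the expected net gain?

E[payout] = 49·0.19 + 40·0.24 + 6·0.19 + 2·0.21 + 0·0.17
 = 9.31 + 9.6 + 1.14 + 0.42 + 0
 = 20.47
Net = 20.47 - 16 = 4.47

4.47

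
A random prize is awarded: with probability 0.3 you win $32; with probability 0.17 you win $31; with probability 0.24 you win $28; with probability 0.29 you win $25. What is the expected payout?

28.84

E[payout] = 32·0.3 + 31·0.17 + 28·0.24 + 25·0.29
 = 9.6 + 5.27 + 6.72 + 7.25
 = 28.84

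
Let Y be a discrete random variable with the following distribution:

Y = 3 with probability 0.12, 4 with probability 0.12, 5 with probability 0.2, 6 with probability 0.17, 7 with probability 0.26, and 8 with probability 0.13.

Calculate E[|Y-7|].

E[|Y-7|] = Σ |y-7|·P(Y=y)
 = 4·0.12 + 3·0.12 + 2·0.2 + 1·0.17 + 0·0.26 + 1·0.13
 = 0.48 + 0.36 + 0.4 + 0.17 + 0 + 0.13
 = 1.54

1.54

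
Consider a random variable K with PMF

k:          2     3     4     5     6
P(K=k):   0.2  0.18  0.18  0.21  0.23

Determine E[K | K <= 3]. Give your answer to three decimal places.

P(K <= 3) = 0.2 + 0.18 = 0.38.
E[K | K <= 3] = [2·0.2 + 3·0.18] / 0.38
 = 0.94 / 0.38
 = 47/19

2.474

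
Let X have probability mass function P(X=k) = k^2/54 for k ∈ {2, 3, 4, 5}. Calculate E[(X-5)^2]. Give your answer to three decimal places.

E[(X-5)^2] = Σ (x-5)^2·P(X=x)
 = 9·2/27 + 4·1/6 + 1·8/27 + 0·25/54
 = 2/3 + 2/3 + 8/27 + 0
 = 44/27

1.630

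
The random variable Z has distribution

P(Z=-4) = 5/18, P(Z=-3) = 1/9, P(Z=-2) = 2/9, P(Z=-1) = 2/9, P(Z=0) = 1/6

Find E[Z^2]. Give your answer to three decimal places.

6.556

E[Z^2] = Σ z^2·P(Z=z)
 = 16·5/18 + 9·1/9 + 4·2/9 + 1·2/9 + 0·1/6
 = 40/9 + 1 + 8/9 + 2/9 + 0
 = 59/9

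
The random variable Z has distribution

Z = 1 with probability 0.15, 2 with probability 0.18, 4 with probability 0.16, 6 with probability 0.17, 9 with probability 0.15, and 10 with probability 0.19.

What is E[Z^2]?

40.7

E[Z^2] = Σ z^2·P(Z=z)
 = 1·0.15 + 4·0.18 + 16·0.16 + 36·0.17 + 81·0.15 + 100·0.19
 = 0.15 + 0.72 + 2.56 + 6.12 + 12.15 + 19
 = 40.7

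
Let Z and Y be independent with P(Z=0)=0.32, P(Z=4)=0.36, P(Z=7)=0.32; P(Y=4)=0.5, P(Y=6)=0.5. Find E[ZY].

E[ZY] = Σ_z Σ_y zy · P(Z=z)P(Y=y)
 = 0·0.16 + 0·0.16 + 16·0.18 + 24·0.18 + 28·0.16 + 42·0.16
 = 0 + 0 + 2.88 + 4.32 + 4.48 + 6.72
 = 18.4

18.4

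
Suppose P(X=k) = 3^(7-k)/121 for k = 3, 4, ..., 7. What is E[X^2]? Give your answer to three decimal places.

E[X^2] = Σ x^2·P(X=x)
 = 9·81/121 + 16·27/121 + 25·9/121 + 36·3/121 + 49·1/121
 = 729/121 + 432/121 + 225/121 + 108/121 + 49/121
 = 1543/121

12.752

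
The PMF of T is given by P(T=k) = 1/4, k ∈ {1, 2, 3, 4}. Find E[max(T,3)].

E[max(T,3)] = Σ max(t,3)·P(T=t)
 = 3·1/4 + 3·1/4 + 3·1/4 + 4·1/4
 = 3/4 + 3/4 + 3/4 + 1
 = 13/4

3.25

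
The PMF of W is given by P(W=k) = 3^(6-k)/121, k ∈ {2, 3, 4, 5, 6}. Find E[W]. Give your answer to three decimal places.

E[W] = Σ w·P(W=w)
 = 2·81/121 + 3·27/121 + 4·9/121 + 5·3/121 + 6·1/121
 = 162/121 + 81/121 + 36/121 + 15/121 + 6/121
 = 300/121

2.479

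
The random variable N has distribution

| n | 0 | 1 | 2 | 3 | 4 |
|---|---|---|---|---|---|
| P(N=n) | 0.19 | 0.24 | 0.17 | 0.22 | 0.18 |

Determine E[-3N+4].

E[-3N+4] = Σ (-3n+4)·P(N=n)
 = 4·0.19 + 1·0.24 + (-2)·0.17 + (-5)·0.22 + (-8)·0.18
 = 0.76 + 0.24 + (-0.34) + (-1.1) + (-1.44)
 = -1.88

-1.88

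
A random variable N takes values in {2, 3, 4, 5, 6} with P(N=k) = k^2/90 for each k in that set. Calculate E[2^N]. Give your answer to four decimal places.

38.3111

E[2^N] = Σ 2^n·P(N=n)
 = 4·2/45 + 8·1/10 + 16·8/45 + 32·5/18 + 64·2/5
 = 8/45 + 4/5 + 128/45 + 80/9 + 128/5
 = 1724/45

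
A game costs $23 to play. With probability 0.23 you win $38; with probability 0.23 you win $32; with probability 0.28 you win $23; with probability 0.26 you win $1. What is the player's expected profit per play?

E[payout] = 38·0.23 + 32·0.23 + 23·0.28 + 1·0.26
 = 8.74 + 7.36 + 6.44 + 0.26
 = 22.8
Net = 22.8 - 23 = -0.2

-0.2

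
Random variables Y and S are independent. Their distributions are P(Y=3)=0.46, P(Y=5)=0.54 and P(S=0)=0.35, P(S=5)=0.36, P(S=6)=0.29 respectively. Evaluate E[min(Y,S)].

E[min(Y,S)] = Σ_y Σ_s min(y,s) · P(Y=y)P(S=s)
 = 0·0.161 + 3·0.1656 + 3·0.1334 + 0·0.189 + 5·0.1944 + 5·0.1566
 = 0 + 0.4968 + 0.4002 + 0 + 0.972 + 0.783
 = 2.652

2.652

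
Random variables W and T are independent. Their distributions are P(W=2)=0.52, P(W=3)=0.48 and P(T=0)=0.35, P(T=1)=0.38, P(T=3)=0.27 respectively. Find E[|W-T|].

E[|W-T|] = Σ_w Σ_t |w-t| · P(W=w)P(T=t)
 = 2·0.182 + 1·0.1976 + 1·0.1404 + 3·0.168 + 2·0.1824 + 0·0.1296
 = 0.364 + 0.1976 + 0.1404 + 0.504 + 0.3648 + 0
 = 1.5708

1.5708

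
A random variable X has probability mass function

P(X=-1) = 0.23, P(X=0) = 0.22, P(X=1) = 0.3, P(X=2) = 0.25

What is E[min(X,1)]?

0.32

E[min(X,1)] = Σ min(x,1)·P(X=x)
 = (-1)·0.23 + 0·0.22 + 1·0.3 + 1·0.25
 = (-0.23) + 0 + 0.3 + 0.25
 = 0.32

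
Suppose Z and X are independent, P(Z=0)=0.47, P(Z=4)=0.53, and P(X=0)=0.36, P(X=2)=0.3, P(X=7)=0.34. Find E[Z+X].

E[Z+X] = Σ_z Σ_x (z+x) · P(Z=z)P(X=x)
 = 0·0.1692 + 2·0.141 + 7·0.1598 + 4·0.1908 + 6·0.159 + 11·0.1802
 = 0 + 0.282 + 1.1186 + 0.7632 + 0.954 + 1.9822
 = 5.1

5.1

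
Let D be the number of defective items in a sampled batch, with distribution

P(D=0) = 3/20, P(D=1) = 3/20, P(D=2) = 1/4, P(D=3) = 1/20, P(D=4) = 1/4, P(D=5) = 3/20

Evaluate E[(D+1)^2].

15.45

E[(D+1)^2] = Σ (d+1)^2·P(D=d)
 = 1·3/20 + 4·3/20 + 9·1/4 + 16·1/20 + 25·1/4 + 36·3/20
 = 3/20 + 3/5 + 9/4 + 4/5 + 25/4 + 27/5
 = 309/20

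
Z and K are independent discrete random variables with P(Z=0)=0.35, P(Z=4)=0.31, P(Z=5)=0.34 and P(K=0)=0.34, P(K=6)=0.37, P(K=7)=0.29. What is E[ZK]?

12.495

E[ZK] = Σ_z Σ_k zk · P(Z=z)P(K=k)
 = 0·0.119 + 0·0.1295 + 0·0.1015 + 0·0.1054 + 24·0.1147 + 28·0.0899 + 0·0.1156 + 30·0.1258 + 35·0.0986
 = 0 + 0 + 0 + 0 + 2.7528 + 2.5172 + 0 + 3.774 + 3.451
 = 12.495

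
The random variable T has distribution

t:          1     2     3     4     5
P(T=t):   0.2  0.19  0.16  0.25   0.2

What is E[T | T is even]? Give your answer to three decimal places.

P(T is even) = 0.19 + 0.25 = 0.44.
E[T | T is even] = [2·0.19 + 4·0.25] / 0.44
 = 1.38 / 0.44
 = 69/22

3.136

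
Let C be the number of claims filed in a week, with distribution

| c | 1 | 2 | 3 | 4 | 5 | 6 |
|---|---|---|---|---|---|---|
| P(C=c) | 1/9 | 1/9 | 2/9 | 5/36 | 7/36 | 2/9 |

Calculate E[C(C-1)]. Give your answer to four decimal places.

13.7778

E[C(C-1)] = Σ c(c-1)·P(C=c)
 = 0·1/9 + 2·1/9 + 6·2/9 + 12·5/36 + 20·7/36 + 30·2/9
 = 0 + 2/9 + 4/3 + 5/3 + 35/9 + 20/3
 = 124/9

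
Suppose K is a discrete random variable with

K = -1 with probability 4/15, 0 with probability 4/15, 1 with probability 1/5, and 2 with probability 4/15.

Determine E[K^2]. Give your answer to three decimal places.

1.533

E[K^2] = Σ k^2·P(K=k)
 = 1·4/15 + 0·4/15 + 1·1/5 + 4·4/15
 = 4/15 + 0 + 1/5 + 16/15
 = 23/15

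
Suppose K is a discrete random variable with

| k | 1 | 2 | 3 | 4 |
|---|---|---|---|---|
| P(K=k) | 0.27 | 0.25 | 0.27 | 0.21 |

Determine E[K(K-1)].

4.64

E[K(K-1)] = Σ k(k-1)·P(K=k)
 = 0·0.27 + 2·0.25 + 6·0.27 + 12·0.21
 = 0 + 0.5 + 1.62 + 2.52
 = 4.64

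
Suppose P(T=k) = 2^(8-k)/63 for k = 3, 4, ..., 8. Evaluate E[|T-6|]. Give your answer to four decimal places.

E[|T-6|] = Σ |t-6|·P(T=t)
 = 3·32/63 + 2·16/63 + 1·8/63 + 0·4/63 + 1·2/63 + 2·1/63
 = 32/21 + 32/63 + 8/63 + 0 + 2/63 + 2/63
 = 20/9

2.2222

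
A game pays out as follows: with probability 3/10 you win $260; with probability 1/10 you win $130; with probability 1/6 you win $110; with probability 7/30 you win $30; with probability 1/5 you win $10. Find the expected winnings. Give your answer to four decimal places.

E[payout] = 260·3/10 + 130·1/10 + 110·1/6 + 30·7/30 + 10·1/5
 = 78 + 13 + 55/3 + 7 + 2
 = 355/3

118.3333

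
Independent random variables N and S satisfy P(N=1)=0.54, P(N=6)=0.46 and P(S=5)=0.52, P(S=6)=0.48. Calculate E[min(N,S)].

E[min(N,S)] = Σ_n Σ_s min(n,s) · P(N=n)P(S=s)
 = 1·0.2808 + 1·0.2592 + 5·0.2392 + 6·0.2208
 = 0.2808 + 0.2592 + 1.196 + 1.3248
 = 3.0608

3.0608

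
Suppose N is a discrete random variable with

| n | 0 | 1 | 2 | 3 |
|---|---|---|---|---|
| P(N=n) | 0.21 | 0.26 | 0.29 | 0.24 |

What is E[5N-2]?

5.8

E[5N-2] = Σ (5n-2)·P(N=n)
 = (-2)·0.21 + 3·0.26 + 8·0.29 + 13·0.24
 = (-0.42) + 0.78 + 2.32 + 3.12
 = 5.8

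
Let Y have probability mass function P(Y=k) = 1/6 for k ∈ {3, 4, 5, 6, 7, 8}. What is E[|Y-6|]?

1.5

E[|Y-6|] = Σ |y-6|·P(Y=y)
 = 3·1/6 + 2·1/6 + 1·1/6 + 0·1/6 + 1·1/6 + 2·1/6
 = 1/2 + 1/3 + 1/6 + 0 + 1/6 + 1/3
 = 3/2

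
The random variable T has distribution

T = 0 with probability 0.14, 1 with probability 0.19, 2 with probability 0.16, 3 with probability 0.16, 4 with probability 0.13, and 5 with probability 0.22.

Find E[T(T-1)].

E[T(T-1)] = Σ t(t-1)·P(T=t)
 = 0·0.14 + 0·0.19 + 2·0.16 + 6·0.16 + 12·0.13 + 20·0.22
 = 0 + 0 + 0.32 + 0.96 + 1.56 + 4.4
 = 7.24

7.24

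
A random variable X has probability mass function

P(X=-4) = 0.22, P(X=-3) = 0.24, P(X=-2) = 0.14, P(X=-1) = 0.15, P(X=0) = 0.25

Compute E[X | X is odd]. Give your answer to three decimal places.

-2.231

P(X is odd) = 0.24 + 0.15 = 0.39.
E[X | X is odd] = [(-3)·0.24 + (-1)·0.15] / 0.39
 = -0.87 / 0.39
 = -29/13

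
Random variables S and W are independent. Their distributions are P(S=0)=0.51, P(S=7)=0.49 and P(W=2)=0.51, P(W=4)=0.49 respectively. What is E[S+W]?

E[S+W] = Σ_s Σ_w (s+w) · P(S=s)P(W=w)
 = 2·0.2601 + 4·0.2499 + 9·0.2499 + 11·0.2401
 = 0.5202 + 0.9996 + 2.2491 + 2.6411
 = 6.41

6.41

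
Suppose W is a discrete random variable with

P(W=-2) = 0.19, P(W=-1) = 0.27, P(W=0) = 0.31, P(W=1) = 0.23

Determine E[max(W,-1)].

-0.23

E[max(W,-1)] = Σ max(w,-1)·P(W=w)
 = (-1)·0.19 + (-1)·0.27 + 0·0.31 + 1·0.23
 = (-0.19) + (-0.27) + 0 + 0.23
 = -0.23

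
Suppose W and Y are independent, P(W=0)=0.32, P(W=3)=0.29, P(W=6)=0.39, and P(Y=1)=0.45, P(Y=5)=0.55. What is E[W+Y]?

E[W+Y] = Σ_w Σ_y (w+y) · P(W=w)P(Y=y)
 = 1·0.144 + 5·0.176 + 4·0.1305 + 8·0.1595 + 7·0.1755 + 11·0.2145
 = 0.144 + 0.88 + 0.522 + 1.276 + 1.2285 + 2.3595
 = 6.41

6.41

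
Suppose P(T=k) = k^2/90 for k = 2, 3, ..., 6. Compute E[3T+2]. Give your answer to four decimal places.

16.6667

E[3T+2] = Σ (3t+2)·P(T=t)
 = 8·2/45 + 11·1/10 + 14·8/45 + 17·5/18 + 20·2/5
 = 16/45 + 11/10 + 112/45 + 85/18 + 8
 = 50/3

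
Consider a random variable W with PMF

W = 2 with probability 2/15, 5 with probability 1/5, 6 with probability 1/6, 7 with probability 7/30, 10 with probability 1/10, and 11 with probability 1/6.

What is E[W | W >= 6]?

P(W >= 6) = 1/6 + 7/30 + 1/10 + 1/6 = 2/3.
E[W | W >= 6] = [6·1/6 + 7·7/30 + 10·1/10 + 11·1/6] / (2/3)
 = 82/15 / (2/3)
 = 41/5

8.2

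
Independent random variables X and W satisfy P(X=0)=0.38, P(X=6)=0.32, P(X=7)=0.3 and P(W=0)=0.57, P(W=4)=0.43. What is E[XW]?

6.9144

E[XW] = Σ_x Σ_w xw · P(X=x)P(W=w)
 = 0·0.2166 + 0·0.1634 + 0·0.1824 + 24·0.1376 + 0·0.171 + 28·0.129
 = 0 + 0 + 0 + 3.3024 + 0 + 3.612
 = 6.9144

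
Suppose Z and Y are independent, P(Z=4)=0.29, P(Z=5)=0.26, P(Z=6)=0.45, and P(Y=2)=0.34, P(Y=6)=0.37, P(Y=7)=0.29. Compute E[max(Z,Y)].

6.0044

E[max(Z,Y)] = Σ_z Σ_y max(z,y) · P(Z=z)P(Y=y)
 = 4·0.0986 + 6·0.1073 + 7·0.0841 + 5·0.0884 + 6·0.0962 + 7·0.0754 + 6·0.153 + 6·0.1665 + 7·0.1305
 = 0.3944 + 0.6438 + 0.5887 + 0.442 + 0.5772 + 0.5278 + 0.918 + 0.999 + 0.9135
 = 6.0044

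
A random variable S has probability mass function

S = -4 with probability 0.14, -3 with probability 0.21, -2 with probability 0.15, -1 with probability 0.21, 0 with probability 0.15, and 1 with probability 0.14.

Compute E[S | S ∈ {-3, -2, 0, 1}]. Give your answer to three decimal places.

-1.215

P(S ∈ {-3, -2, 0, 1}) = 0.21 + 0.15 + 0.15 + 0.14 = 0.65.
E[S | S ∈ {-3, -2, 0, 1}] = [(-3)·0.21 + (-2)·0.15 + 0·0.15 + 1·0.14] / 0.65
 = -0.79 / 0.65
 = -79/65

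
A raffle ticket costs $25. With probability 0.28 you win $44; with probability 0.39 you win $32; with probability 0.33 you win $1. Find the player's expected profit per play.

0.13

E[payout] = 44·0.28 + 32·0.39 + 1·0.33
 = 12.32 + 12.48 + 0.33
 = 25.13
Net = 25.13 - 25 = 0.13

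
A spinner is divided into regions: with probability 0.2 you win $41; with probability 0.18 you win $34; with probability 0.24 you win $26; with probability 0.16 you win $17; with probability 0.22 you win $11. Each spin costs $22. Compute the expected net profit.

E[payout] = 41·0.2 + 34·0.18 + 26·0.24 + 17·0.16 + 11·0.22
 = 8.2 + 6.12 + 6.24 + 2.72 + 2.42
 = 25.7
Net = 25.7 - 22 = 3.7

3.7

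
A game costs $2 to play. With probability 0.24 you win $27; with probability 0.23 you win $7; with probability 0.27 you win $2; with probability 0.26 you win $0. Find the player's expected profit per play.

E[payout] = 27·0.24 + 7·0.23 + 2·0.27 + 0·0.26
 = 6.48 + 1.61 + 0.54 + 0
 = 8.63
Net = 8.63 - 2 = 6.63

6.63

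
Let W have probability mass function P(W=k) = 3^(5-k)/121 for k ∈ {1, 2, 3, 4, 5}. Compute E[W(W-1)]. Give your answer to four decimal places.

E[W(W-1)] = Σ w(w-1)·P(W=w)
 = 0·81/121 + 2·27/121 + 6·9/121 + 12·3/121 + 20·1/121
 = 0 + 54/121 + 54/121 + 36/121 + 20/121
 = 164/121

1.3554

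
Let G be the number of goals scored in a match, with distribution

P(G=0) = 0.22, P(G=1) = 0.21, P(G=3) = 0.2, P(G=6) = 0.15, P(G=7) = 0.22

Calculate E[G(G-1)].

14.94

E[G(G-1)] = Σ g(g-1)·P(G=g)
 = 0·0.22 + 0·0.21 + 6·0.2 + 30·0.15 + 42·0.22
 = 0 + 0 + 1.2 + 4.5 + 9.24
 = 14.94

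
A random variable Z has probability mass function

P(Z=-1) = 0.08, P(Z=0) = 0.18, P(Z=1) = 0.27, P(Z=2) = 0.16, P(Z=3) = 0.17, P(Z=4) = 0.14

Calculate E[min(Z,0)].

E[min(Z,0)] = Σ min(z,0)·P(Z=z)
 = (-1)·0.08 + 0·0.18 + 0·0.27 + 0·0.16 + 0·0.17 + 0·0.14
 = (-0.08) + 0 + 0 + 0 + 0 + 0
 = -0.08

-0.08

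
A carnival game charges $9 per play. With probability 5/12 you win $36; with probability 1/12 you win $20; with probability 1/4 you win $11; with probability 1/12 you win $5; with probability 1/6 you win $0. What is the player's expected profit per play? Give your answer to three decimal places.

10.833

E[payout] = 36·5/12 + 20·1/12 + 11·1/4 + 5·1/12 + 0·1/6
 = 15 + 5/3 + 11/4 + 5/12 + 0
 = 119/6
Net = 119/6 - 9 = 65/6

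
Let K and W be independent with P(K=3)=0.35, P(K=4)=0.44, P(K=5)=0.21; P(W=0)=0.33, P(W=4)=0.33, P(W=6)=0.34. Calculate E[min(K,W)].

E[min(K,W)] = Σ_k Σ_w min(k,w) · P(K=k)P(W=w)
 = 0·0.1155 + 3·0.1155 + 3·0.119 + 0·0.1452 + 4·0.1452 + 4·0.1496 + 0·0.0693 + 4·0.0693 + 5·0.0714
 = 0 + 0.3465 + 0.357 + 0 + 0.5808 + 0.5984 + 0 + 0.2772 + 0.357
 = 2.5169

2.5169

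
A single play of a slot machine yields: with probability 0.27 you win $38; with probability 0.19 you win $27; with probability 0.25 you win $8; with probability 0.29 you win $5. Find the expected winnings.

E[payout] = 38·0.27 + 27·0.19 + 8·0.25 + 5·0.29
 = 10.26 + 5.13 + 2 + 1.45
 = 18.84

18.84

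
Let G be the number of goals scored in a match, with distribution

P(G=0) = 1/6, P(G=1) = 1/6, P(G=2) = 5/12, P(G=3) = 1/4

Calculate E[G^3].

10.25

E[G^3] = Σ g^3·P(G=g)
 = 0·1/6 + 1·1/6 + 8·5/12 + 27·1/4
 = 0 + 1/6 + 10/3 + 27/4
 = 41/4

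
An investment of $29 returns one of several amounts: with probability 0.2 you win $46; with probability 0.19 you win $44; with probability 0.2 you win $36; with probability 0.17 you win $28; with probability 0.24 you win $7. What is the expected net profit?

E[payout] = 46·0.2 + 44·0.19 + 36·0.2 + 28·0.17 + 7·0.24
 = 9.2 + 8.36 + 7.2 + 4.76 + 1.68
 = 31.2
Net = 31.2 - 29 = 2.2

2.2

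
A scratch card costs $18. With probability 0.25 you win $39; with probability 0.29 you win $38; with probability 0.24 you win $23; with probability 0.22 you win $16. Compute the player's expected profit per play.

11.81

E[payout] = 39·0.25 + 38·0.29 + 23·0.24 + 16·0.22
 = 9.75 + 11.02 + 5.52 + 3.52
 = 29.81
Net = 29.81 - 18 = 11.81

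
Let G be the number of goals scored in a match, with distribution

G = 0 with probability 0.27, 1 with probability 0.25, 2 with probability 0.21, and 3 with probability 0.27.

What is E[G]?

1.48

E[G] = Σ g·P(G=g)
 = 0·0.27 + 1·0.25 + 2·0.21 + 3·0.27
 = 0 + 0.25 + 0.42 + 0.81
 = 1.48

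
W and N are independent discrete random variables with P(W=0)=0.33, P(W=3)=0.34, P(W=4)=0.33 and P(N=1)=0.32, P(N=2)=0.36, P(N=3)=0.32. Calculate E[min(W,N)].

1.34

E[min(W,N)] = Σ_w Σ_n min(w,n) · P(W=w)P(N=n)
 = 0·0.1056 + 0·0.1188 + 0·0.1056 + 1·0.1088 + 2·0.1224 + 3·0.1088 + 1·0.1056 + 2·0.1188 + 3·0.1056
 = 0 + 0 + 0 + 0.1088 + 0.2448 + 0.3264 + 0.1056 + 0.2376 + 0.3168
 = 1.34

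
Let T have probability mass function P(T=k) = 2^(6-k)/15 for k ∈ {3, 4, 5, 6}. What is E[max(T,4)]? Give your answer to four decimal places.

E[max(T,4)] = Σ max(t,4)·P(T=t)
 = 4·8/15 + 4·4/15 + 5·2/15 + 6·1/15
 = 32/15 + 16/15 + 2/3 + 2/5
 = 64/15

4.2667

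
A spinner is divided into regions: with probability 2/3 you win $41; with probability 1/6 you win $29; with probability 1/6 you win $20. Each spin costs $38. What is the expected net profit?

-2.5

E[payout] = 41·2/3 + 29·1/6 + 20·1/6
 = 82/3 + 29/6 + 10/3
 = 71/2
Net = 71/2 - 38 = -5/2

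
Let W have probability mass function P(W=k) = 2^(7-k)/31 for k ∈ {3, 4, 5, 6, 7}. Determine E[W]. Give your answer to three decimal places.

E[W] = Σ w·P(W=w)
 = 3·16/31 + 4·8/31 + 5·4/31 + 6·2/31 + 7·1/31
 = 48/31 + 32/31 + 20/31 + 12/31 + 7/31
 = 119/31

3.839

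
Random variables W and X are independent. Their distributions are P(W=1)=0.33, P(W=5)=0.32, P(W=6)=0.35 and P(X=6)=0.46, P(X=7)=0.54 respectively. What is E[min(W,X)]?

4.03

E[min(W,X)] = Σ_w Σ_x min(w,x) · P(W=w)P(X=x)
 = 1·0.1518 + 1·0.1782 + 5·0.1472 + 5·0.1728 + 6·0.161 + 6·0.189
 = 0.1518 + 0.1782 + 0.736 + 0.864 + 0.966 + 1.134
 = 4.03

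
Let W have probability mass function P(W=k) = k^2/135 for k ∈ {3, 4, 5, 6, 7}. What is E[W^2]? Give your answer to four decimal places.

34.5111

E[W^2] = Σ w^2·P(W=w)
 = 9·1/15 + 16·16/135 + 25·5/27 + 36·4/15 + 49·49/135
 = 3/5 + 256/135 + 125/27 + 48/5 + 2401/135
 = 1553/45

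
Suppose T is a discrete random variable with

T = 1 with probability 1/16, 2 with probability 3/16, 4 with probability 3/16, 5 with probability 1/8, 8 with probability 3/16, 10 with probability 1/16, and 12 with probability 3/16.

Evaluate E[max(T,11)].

11.1875

E[max(T,11)] = Σ max(t,11)·P(T=t)
 = 11·1/16 + 11·3/16 + 11·3/16 + 11·1/8 + 11·3/16 + 11·1/16 + 12·3/16
 = 11/16 + 33/16 + 33/16 + 11/8 + 33/16 + 11/16 + 9/4
 = 179/16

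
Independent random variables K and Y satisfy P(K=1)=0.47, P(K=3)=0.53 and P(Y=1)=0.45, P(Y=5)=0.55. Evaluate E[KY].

E[KY] = Σ_k Σ_y ky · P(K=k)P(Y=y)
 = 1·0.2115 + 5·0.2585 + 3·0.2385 + 15·0.2915
 = 0.2115 + 1.2925 + 0.7155 + 4.3725
 = 6.592

6.592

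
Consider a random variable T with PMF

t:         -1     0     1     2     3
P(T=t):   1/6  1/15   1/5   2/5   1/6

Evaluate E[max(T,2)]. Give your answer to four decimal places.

2.1667

E[max(T,2)] = Σ max(t,2)·P(T=t)
 = 2·1/6 + 2·1/15 + 2·1/5 + 2·2/5 + 3·1/6
 = 1/3 + 2/15 + 2/5 + 4/5 + 1/2
 = 13/6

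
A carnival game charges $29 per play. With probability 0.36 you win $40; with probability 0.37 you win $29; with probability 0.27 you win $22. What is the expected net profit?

E[payout] = 40·0.36 + 29·0.37 + 22·0.27
 = 14.4 + 10.73 + 5.94
 = 31.07
Net = 31.07 - 29 = 2.07

2.07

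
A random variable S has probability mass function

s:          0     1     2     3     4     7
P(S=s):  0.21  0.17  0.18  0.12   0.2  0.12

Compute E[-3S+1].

E[-3S+1] = Σ (-3s+1)·P(S=s)
 = 1·0.21 + (-2)·0.17 + (-5)·0.18 + (-8)·0.12 + (-11)·0.2 + (-20)·0.12
 = 0.21 + (-0.34) + (-0.9) + (-0.96) + (-2.2) + (-2.4)
 = -6.59

-6.59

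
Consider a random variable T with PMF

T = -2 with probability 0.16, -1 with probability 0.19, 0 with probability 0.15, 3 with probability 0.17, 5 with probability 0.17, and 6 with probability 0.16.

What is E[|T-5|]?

3.51

E[|T-5|] = Σ |t-5|·P(T=t)
 = 7·0.16 + 6·0.19 + 5·0.15 + 2·0.17 + 0·0.17 + 1·0.16
 = 1.12 + 1.14 + 0.75 + 0.34 + 0 + 0.16
 = 3.51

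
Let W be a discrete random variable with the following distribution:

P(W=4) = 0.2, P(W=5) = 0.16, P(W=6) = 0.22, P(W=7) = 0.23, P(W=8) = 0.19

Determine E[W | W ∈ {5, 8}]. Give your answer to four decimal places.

P(W ∈ {5, 8}) = 0.16 + 0.19 = 0.35.
E[W | W ∈ {5, 8}] = [5·0.16 + 8·0.19] / 0.35
 = 2.32 / 0.35
 = 232/35

6.6286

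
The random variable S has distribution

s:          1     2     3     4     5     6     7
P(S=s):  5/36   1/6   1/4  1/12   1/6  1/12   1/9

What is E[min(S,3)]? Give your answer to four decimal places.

2.5556

E[min(S,3)] = Σ min(s,3)·P(S=s)
 = 1·5/36 + 2·1/6 + 3·1/4 + 3·1/12 + 3·1/6 + 3·1/12 + 3·1/9
 = 5/36 + 1/3 + 3/4 + 1/4 + 1/2 + 1/4 + 1/3
 = 23/9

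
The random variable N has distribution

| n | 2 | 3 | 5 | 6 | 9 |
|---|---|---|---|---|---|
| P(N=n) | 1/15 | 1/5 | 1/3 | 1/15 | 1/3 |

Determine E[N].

E[N] = Σ n·P(N=n)
 = 2·1/15 + 3·1/5 + 5·1/3 + 6·1/15 + 9·1/3
 = 2/15 + 3/5 + 5/3 + 2/5 + 3
 = 29/5

5.8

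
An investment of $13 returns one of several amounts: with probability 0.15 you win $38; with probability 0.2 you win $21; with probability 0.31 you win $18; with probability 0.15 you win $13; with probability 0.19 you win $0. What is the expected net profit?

E[payout] = 38·0.15 + 21·0.2 + 18·0.31 + 13·0.15 + 0·0.19
 = 5.7 + 4.2 + 5.58 + 1.95 + 0
 = 17.43
Net = 17.43 - 13 = 4.43

4.43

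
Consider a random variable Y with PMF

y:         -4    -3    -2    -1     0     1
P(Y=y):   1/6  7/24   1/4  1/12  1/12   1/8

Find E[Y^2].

6.5

E[Y^2] = Σ y^2·P(Y=y)
 = 16·1/6 + 9·7/24 + 4·1/4 + 1·1/12 + 0·1/12 + 1·1/8
 = 8/3 + 21/8 + 1 + 1/12 + 0 + 1/8
 = 13/2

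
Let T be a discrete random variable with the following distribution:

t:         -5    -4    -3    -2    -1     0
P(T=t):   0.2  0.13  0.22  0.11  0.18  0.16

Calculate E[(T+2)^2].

E[(T+2)^2] = Σ (t+2)^2·P(T=t)
 = 9·0.2 + 4·0.13 + 1·0.22 + 0·0.11 + 1·0.18 + 4·0.16
 = 1.8 + 0.52 + 0.22 + 0 + 0.18 + 0.64
 = 3.36

3.36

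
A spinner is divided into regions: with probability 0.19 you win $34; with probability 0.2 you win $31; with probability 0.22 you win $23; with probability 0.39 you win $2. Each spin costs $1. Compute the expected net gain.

E[payout] = 34·0.19 + 31·0.2 + 23·0.22 + 2·0.39
 = 6.46 + 6.2 + 5.06 + 0.78
 = 18.5
Net = 18.5 - 1 = 17.5

17.5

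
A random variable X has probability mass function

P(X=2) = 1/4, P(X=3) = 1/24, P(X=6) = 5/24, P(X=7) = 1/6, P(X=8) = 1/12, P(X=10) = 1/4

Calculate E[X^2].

47.375

E[X^2] = Σ x^2·P(X=x)
 = 4·1/4 + 9·1/24 + 36·5/24 + 49·1/6 + 64·1/12 + 100·1/4
 = 1 + 3/8 + 15/2 + 49/6 + 16/3 + 25
 = 379/8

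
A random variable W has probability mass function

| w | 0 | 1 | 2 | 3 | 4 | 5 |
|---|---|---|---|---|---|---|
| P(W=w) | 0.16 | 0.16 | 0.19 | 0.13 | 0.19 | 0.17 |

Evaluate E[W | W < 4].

P(W < 4) = 0.16 + 0.16 + 0.19 + 0.13 = 0.64.
E[W | W < 4] = [0·0.16 + 1·0.16 + 2·0.19 + 3·0.13] / 0.64
 = 0.93 / 0.64
 = 93/64

1.453125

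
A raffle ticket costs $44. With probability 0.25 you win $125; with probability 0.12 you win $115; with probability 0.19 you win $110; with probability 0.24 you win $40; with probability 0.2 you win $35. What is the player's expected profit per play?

E[payout] = 125·0.25 + 115·0.12 + 110·0.19 + 40·0.24 + 35·0.2
 = 31.25 + 13.8 + 20.9 + 9.6 + 7
 = 82.55
Net = 82.55 - 44 = 38.55

38.55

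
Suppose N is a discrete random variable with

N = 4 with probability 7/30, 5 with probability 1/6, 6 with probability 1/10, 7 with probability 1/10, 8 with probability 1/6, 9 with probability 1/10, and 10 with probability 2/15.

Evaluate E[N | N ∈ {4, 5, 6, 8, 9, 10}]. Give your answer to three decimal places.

P(N ∈ {4, 5, 6, 8, 9, 10}) = 7/30 + 1/6 + 1/10 + 1/6 + 1/10 + 2/15 = 9/10.
E[N | N ∈ {4, 5, 6, 8, 9, 10}] = [4·7/30 + 5·1/6 + 6·1/10 + 8·1/6 + 9·1/10 + 10·2/15] / (9/10)
 = 89/15 / (9/10)
 = 178/27

6.593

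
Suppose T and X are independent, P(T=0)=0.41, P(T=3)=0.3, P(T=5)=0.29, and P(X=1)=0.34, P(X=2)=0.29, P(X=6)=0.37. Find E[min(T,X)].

1.4123

E[min(T,X)] = Σ_t Σ_x min(t,x) · P(T=t)P(X=x)
 = 0·0.1394 + 0·0.1189 + 0·0.1517 + 1·0.102 + 2·0.087 + 3·0.111 + 1·0.0986 + 2·0.0841 + 5·0.1073
 = 0 + 0 + 0 + 0.102 + 0.174 + 0.333 + 0.0986 + 0.1682 + 0.5365
 = 1.4123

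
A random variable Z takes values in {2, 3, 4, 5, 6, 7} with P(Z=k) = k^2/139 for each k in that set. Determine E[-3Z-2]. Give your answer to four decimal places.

E[-3Z-2] = Σ (-3z-2)·P(Z=z)
 = (-8)·4/139 + (-11)·9/139 + (-14)·16/139 + (-17)·25/139 + (-20)·36/139 + (-23)·49/139
 = (-32/139) + (-99/139) + (-224/139) + (-425/139) + (-720/139) + (-1127/139)
 = -2627/139

-18.8993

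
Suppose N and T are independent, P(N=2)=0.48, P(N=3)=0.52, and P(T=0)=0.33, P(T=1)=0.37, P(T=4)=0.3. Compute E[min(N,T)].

E[min(N,T)] = Σ_n Σ_t min(n,t) · P(N=n)P(T=t)
 = 0·0.1584 + 1·0.1776 + 2·0.144 + 0·0.1716 + 1·0.1924 + 3·0.156
 = 0 + 0.1776 + 0.288 + 0 + 0.1924 + 0.468
 = 1.126

1.126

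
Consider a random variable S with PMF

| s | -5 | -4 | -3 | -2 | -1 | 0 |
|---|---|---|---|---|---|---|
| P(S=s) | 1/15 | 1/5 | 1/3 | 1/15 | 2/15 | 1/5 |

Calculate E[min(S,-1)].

-2.6

E[min(S,-1)] = Σ min(s,-1)·P(S=s)
 = (-5)·1/15 + (-4)·1/5 + (-3)·1/3 + (-2)·1/15 + (-1)·2/15 + (-1)·1/5
 = (-1/3) + (-4/5) + (-1) + (-2/15) + (-2/15) + (-1/5)
 = -13/5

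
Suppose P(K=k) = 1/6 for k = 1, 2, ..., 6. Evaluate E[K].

3.5

E[K] = Σ k·P(K=k)
 = 1·1/6 + 2·1/6 + 3·1/6 + 4·1/6 + 5·1/6 + 6·1/6
 = 1/6 + 1/3 + 1/2 + 2/3 + 5/6 + 1
 = 7/2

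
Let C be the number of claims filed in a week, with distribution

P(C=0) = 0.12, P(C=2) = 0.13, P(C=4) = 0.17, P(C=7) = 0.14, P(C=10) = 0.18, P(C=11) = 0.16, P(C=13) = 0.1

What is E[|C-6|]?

3.94

E[|C-6|] = Σ |c-6|·P(C=c)
 = 6·0.12 + 4·0.13 + 2·0.17 + 1·0.14 + 4·0.18 + 5·0.16 + 7·0.1
 = 0.72 + 0.52 + 0.34 + 0.14 + 0.72 + 0.8 + 0.7
 = 3.94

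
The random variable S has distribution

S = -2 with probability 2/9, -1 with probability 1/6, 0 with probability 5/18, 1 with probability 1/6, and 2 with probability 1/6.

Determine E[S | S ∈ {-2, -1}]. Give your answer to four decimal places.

P(S ∈ {-2, -1}) = 2/9 + 1/6 = 7/18.
E[S | S ∈ {-2, -1}] = [(-2)·2/9 + (-1)·1/6] / (7/18)
 = -11/18 / (7/18)
 = -11/7

-1.5714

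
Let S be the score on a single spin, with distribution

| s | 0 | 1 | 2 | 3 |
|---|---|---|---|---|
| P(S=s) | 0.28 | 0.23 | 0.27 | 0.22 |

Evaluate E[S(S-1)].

E[S(S-1)] = Σ s(s-1)·P(S=s)
 = 0·0.28 + 0·0.23 + 2·0.27 + 6·0.22
 = 0 + 0 + 0.54 + 1.32
 = 1.86

1.86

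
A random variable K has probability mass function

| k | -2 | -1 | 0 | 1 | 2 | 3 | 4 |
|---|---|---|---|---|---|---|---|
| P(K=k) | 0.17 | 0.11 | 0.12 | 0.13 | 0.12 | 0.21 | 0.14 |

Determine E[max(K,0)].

1.56

E[max(K,0)] = Σ max(k,0)·P(K=k)
 = 0·0.17 + 0·0.11 + 0·0.12 + 1·0.13 + 2·0.12 + 3·0.21 + 4·0.14
 = 0 + 0 + 0 + 0.13 + 0.24 + 0.63 + 0.56
 = 1.56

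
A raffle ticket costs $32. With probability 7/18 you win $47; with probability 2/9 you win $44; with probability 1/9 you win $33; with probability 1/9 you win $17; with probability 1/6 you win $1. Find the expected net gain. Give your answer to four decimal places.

1.7778

E[payout] = 47·7/18 + 44·2/9 + 33·1/9 + 17·1/9 + 1·1/6
 = 329/18 + 88/9 + 11/3 + 17/9 + 1/6
 = 304/9
Net = 304/9 - 32 = 16/9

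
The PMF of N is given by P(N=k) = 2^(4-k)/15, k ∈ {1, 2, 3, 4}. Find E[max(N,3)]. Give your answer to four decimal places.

E[max(N,3)] = Σ max(n,3)·P(N=n)
 = 3·8/15 + 3·4/15 + 3·2/15 + 4·1/15
 = 8/5 + 4/5 + 2/5 + 4/15
 = 46/15

3.0667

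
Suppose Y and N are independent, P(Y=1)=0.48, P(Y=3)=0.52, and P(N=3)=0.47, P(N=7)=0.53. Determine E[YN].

10.4448

E[YN] = Σ_y Σ_n yn · P(Y=y)P(N=n)
 = 3·0.2256 + 7·0.2544 + 9·0.2444 + 21·0.2756
 = 0.6768 + 1.7808 + 2.1996 + 5.7876
 = 10.4448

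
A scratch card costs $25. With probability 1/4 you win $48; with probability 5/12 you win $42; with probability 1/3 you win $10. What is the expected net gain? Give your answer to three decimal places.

7.833

E[payout] = 48·1/4 + 42·5/12 + 10·1/3
 = 12 + 35/2 + 10/3
 = 197/6
Net = 197/6 - 25 = 47/6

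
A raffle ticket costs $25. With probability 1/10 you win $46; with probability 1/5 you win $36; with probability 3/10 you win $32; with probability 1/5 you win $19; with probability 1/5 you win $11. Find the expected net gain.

E[payout] = 46·1/10 + 36·1/5 + 32·3/10 + 19·1/5 + 11·1/5
 = 23/5 + 36/5 + 48/5 + 19/5 + 11/5
 = 137/5
Net = 137/5 - 25 = 12/5

2.4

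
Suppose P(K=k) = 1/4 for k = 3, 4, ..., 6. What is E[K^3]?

E[K^3] = Σ k^3·P(K=k)
 = 27·1/4 + 64·1/4 + 125·1/4 + 216·1/4
 = 27/4 + 16 + 125/4 + 54
 = 108

108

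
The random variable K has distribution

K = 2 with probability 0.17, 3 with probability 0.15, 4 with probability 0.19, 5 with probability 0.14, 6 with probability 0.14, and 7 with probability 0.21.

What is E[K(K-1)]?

E[K(K-1)] = Σ k(k-1)·P(K=k)
 = 2·0.17 + 6·0.15 + 12·0.19 + 20·0.14 + 30·0.14 + 42·0.21
 = 0.34 + 0.9 + 2.28 + 2.8 + 4.2 + 8.82
 = 19.34

19.34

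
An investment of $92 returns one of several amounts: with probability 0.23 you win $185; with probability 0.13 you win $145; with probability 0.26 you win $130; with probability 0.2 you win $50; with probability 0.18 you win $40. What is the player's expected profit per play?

E[payout] = 185·0.23 + 145·0.13 + 130·0.26 + 50·0.2 + 40·0.18
 = 42.55 + 18.85 + 33.8 + 10 + 7.2
 = 112.4
Net = 112.4 - 92 = 20.4

20.4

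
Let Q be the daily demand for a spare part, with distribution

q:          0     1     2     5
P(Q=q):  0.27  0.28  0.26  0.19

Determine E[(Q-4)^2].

8.07

E[(Q-4)^2] = Σ (q-4)^2·P(Q=q)
 = 16·0.27 + 9·0.28 + 4·0.26 + 1·0.19
 = 4.32 + 2.52 + 1.04 + 0.19
 = 8.07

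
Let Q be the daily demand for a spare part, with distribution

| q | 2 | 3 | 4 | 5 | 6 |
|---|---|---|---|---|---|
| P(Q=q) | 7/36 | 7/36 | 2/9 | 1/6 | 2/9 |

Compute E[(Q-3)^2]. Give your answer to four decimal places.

E[(Q-3)^2] = Σ (q-3)^2·P(Q=q)
 = 1·7/36 + 0·7/36 + 1·2/9 + 4·1/6 + 9·2/9
 = 7/36 + 0 + 2/9 + 2/3 + 2
 = 37/12

3.0833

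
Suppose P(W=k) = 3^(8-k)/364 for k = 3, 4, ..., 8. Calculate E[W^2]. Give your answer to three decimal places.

E[W^2] = Σ w^2·P(W=w)
 = 9·243/364 + 16·81/364 + 25·27/364 + 36·9/364 + 49·3/364 + 64·1/364
 = 2187/364 + 324/91 + 675/364 + 81/91 + 21/52 + 16/91
 = 361/28

12.893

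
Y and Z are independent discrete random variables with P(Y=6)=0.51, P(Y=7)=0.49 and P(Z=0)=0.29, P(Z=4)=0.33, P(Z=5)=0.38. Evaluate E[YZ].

E[YZ] = Σ_y Σ_z yz · P(Y=y)P(Z=z)
 = 0·0.1479 + 24·0.1683 + 30·0.1938 + 0·0.1421 + 28·0.1617 + 35·0.1862
 = 0 + 4.0392 + 5.814 + 0 + 4.5276 + 6.517
 = 20.8978

20.8978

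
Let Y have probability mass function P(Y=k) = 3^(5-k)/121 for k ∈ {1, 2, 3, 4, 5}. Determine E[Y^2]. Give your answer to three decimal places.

2.835

E[Y^2] = Σ y^2·P(Y=y)
 = 1·81/121 + 4·27/121 + 9·9/121 + 16·3/121 + 25·1/121
 = 81/121 + 108/121 + 81/121 + 48/121 + 25/121
 = 343/121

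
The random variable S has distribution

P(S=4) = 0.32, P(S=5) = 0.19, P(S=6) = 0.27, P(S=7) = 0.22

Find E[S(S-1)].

24.98

E[S(S-1)] = Σ s(s-1)·P(S=s)
 = 12·0.32 + 20·0.19 + 30·0.27 + 42·0.22
 = 3.84 + 3.8 + 8.1 + 9.24
 = 24.98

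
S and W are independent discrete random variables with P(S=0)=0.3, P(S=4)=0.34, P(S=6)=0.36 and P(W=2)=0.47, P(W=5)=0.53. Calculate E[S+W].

E[S+W] = Σ_s Σ_w (s+w) · P(S=s)P(W=w)
 = 2·0.141 + 5·0.159 + 6·0.1598 + 9·0.1802 + 8·0.1692 + 11·0.1908
 = 0.282 + 0.795 + 0.9588 + 1.6218 + 1.3536 + 2.0988
 = 7.11

7.11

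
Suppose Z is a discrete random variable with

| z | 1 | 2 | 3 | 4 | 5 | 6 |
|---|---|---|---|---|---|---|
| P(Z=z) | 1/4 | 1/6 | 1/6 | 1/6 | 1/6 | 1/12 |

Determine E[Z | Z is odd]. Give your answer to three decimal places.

2.714

P(Z is odd) = 1/4 + 1/6 + 1/6 = 7/12.
E[Z | Z is odd] = [1·1/4 + 3·1/6 + 5·1/6] / (7/12)
 = 19/12 / (7/12)
 = 19/7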